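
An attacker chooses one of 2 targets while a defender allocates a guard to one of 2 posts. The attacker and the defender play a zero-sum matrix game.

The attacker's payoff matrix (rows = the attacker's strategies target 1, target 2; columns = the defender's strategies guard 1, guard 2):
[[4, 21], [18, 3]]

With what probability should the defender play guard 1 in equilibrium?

Row minima are 4 and 3, so the attacker's maximin is 4; column maxima are 18 and 21, so the defender's minimax is 18. These differ, so the equilibrium is in mixed strategies.
Let the defender play guard 1 with probability q. The attacker is indifferent when 4q + 21(1−q) = 18q + 3(1−q), giving q = 9/16.

9/16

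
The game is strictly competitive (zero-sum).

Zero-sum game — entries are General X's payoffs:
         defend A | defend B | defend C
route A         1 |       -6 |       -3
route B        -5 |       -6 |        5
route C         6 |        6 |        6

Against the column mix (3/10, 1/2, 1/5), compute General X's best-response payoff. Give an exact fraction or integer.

route A: (1)·(3/10) + (-6)·(1/2) + (-3)·(1/5) = -33/10.
route B: (-5)·(3/10) + (-6)·(1/2) + (5)·(1/5) = -7/2.
route C: (6)·(3/10) + (6)·(1/2) + (6)·(1/5) = 6.
The best pure response is route C with expected payoff 6.

6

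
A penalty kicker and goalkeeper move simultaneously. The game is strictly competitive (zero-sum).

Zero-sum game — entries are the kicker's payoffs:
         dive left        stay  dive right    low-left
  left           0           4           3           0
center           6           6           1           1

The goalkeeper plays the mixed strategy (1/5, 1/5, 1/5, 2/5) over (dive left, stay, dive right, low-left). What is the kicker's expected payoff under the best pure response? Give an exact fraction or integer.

left: (0)·(1/5) + (4)·(1/5) + (3)·(1/5) + (0)·(2/5) = 7/5.
center: (6)·(1/5) + (6)·(1/5) + (1)·(1/5) + (1)·(2/5) = 3.
The best pure response is center with expected payoff 3.

3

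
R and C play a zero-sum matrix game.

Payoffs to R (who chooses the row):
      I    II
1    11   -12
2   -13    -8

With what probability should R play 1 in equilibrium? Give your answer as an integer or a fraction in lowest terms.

5/28

Row minima are -12 and -13, so R's maximin is -12; column maxima are 11 and -8, so C's minimax is -8. These differ, so the equilibrium is in mixed strategies.
Let R play 1 with probability p. C is indifferent when 11p − 13(1−p) = −12p − 8(1−p), giving p = 5/28.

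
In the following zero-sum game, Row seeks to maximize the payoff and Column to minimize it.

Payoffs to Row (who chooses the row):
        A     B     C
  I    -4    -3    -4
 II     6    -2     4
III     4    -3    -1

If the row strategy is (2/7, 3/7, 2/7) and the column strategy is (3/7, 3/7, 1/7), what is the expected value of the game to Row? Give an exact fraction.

Against (3/7, 3/7, 1/7), each row's expected payoff is I: -25/7; II: 16/7; III: 2/7.
Taking the (2/7, 3/7, 2/7)-weighted average: (2/7)·(-25/7) + (3/7)·(16/7) + (2/7)·(2/7) = 2/49.

2/49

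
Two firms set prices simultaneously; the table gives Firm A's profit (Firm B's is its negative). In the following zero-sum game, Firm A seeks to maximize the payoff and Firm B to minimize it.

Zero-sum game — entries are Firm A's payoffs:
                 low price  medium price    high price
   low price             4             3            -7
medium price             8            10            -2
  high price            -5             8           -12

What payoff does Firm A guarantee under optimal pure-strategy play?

Row minima: -7, -2, -12 → Firm A's maximin is -2.
Column maxima: 8, 10, -2 → Firm B's minimax is -2.
They coincide at (medium price, high price), so the value is -2.

-2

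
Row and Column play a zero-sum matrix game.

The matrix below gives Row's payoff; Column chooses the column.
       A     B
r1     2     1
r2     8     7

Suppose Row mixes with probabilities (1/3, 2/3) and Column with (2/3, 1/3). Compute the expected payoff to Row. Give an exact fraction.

17/3

Against (2/3, 1/3), each row's expected payoff is r1: 5/3; r2: 23/3.
Taking the (1/3, 2/3)-weighted average: (1/3)·(5/3) + (2/3)·(23/3) = 17/3.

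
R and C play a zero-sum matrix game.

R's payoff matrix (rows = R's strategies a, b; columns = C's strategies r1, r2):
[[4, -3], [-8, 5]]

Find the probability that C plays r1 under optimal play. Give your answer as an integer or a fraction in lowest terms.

Row minima are -3 and -8, so R's maximin is -3; column maxima are 4 and 5, so C's minimax is 4. These differ, so the equilibrium is in mixed strategies.
Let C play r1 with probability q. R is indifferent when 4q − 3(1−q) = −8q + 5(1−q), giving q = 2/5.

2/5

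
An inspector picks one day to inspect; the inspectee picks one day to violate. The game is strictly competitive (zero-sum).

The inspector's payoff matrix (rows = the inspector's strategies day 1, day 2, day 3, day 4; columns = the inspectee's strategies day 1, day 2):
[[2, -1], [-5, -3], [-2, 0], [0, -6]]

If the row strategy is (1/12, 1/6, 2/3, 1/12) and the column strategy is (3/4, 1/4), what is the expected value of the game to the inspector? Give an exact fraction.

Against (3/4, 1/4), each row's expected payoff is day 1: 5/4; day 2: -9/2; day 3: -3/2; day 4: -3/2.
Taking the (1/12, 1/6, 2/3, 1/12)-weighted average: (1/12)·(5/4) + (1/6)·(-9/2) + (2/3)·(-3/2) + (1/12)·(-3/2) = -85/48.

-85/48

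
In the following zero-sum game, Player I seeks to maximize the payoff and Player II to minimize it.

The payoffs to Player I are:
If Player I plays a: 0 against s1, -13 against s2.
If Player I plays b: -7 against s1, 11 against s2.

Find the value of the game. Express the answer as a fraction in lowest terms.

Row minima are -13 and -7, so Player I's maximin is -7; column maxima are 0 and 11, so Player II's minimax is 0. These differ, so the equilibrium is in mixed strategies.
Let Player I play a with probability p. Player II is indifferent when −7(1−p) = −13p + 11(1−p), giving p = 18/31.
Let Player II play s1 with probability q. Player I is indifferent when −13(1−q) = −7q + 11(1−q), giving q = 24/31.
The value is 0·(24/31) + (-13)·(7/31) = -91/31.

-91/31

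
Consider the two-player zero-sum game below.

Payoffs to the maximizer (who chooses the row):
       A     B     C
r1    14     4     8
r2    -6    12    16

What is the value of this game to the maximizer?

Column C is strictly dominated by B for the minimizer (it gives the maximizer more in every row).
The remaining 2×2 game on (r1, r2) × (A, B) has no saddle point. Let the maximizer play r1 with probability p; indifference gives 14p − 6(1−p) = 4p + 12(1−p), so p = 9/14.
Similarly the minimizer's optimal q on A is 2/7, and the value is 14·(2/7) + (4)·(5/7) = 48/7.

48/7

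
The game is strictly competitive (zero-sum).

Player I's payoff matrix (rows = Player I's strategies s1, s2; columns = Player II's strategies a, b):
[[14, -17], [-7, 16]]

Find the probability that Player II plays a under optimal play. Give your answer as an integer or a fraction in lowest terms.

11/18

Row minima are -17 and -7, so Player I's maximin is -7; column maxima are 14 and 16, so Player II's minimax is 14. These differ, so the equilibrium is in mixed strategies.
Let Player II play a with probability q. Player I is indifferent when 14q − 17(1−q) = −7q + 16(1−q), giving q = 11/18.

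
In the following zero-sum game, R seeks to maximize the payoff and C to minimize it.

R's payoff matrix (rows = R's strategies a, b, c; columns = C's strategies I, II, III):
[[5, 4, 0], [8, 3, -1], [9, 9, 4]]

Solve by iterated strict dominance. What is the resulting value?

Column II is strictly dominated by III for C (0<4, -1<3, 4<9); eliminate II.
Column I is strictly dominated by III for C (0<5, -1<8, 4<9); eliminate I.
Row b is strictly dominated by row a (0>-1); eliminate b.
Row a is strictly dominated by row c (4>0); eliminate a.
Only (c, III) remains, with payoff 4.

4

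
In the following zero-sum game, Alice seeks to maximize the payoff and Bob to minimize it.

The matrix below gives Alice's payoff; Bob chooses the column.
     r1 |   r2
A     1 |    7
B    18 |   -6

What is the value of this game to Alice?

22/5

Row minima are 1 and -6, so Alice's maximin is 1; column maxima are 18 and 7, so Bob's minimax is 7. These differ, so the equilibrium is in mixed strategies.
Let Alice play A with probability p. Bob is indifferent when p + 18(1−p) = 7p − 6(1−p), giving p = 4/5.
Let Bob play r1 with probability q. Alice is indifferent when q + 7(1−q) = 18q − 6(1−q), giving q = 13/30.
The value is 1·(13/30) + (7)·(17/30) = 22/5.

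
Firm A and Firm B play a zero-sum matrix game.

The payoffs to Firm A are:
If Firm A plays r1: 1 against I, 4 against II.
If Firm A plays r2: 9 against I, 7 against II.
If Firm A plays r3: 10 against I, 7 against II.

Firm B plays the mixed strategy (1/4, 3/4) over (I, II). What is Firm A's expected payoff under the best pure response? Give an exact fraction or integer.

r1: (1)·(1/4) + (4)·(3/4) = 13/4.
r2: (9)·(1/4) + (7)·(3/4) = 15/2.
r3: (10)·(1/4) + (7)·(3/4) = 31/4.
The best pure response is r3 with expected payoff 31/4.

31/4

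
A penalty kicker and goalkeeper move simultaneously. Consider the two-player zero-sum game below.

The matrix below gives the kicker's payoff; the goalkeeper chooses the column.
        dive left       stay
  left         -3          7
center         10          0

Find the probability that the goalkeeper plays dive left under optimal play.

7/20

Row minima are -3 and 0, so the kicker's maximin is 0; column maxima are 10 and 7, so the goalkeeper's minimax is 7. These differ, so the equilibrium is in mixed strategies.
Let the goalkeeper play dive left with probability q. The kicker is indifferent when −3q + 7(1−q) = 10q, giving q = 7/20.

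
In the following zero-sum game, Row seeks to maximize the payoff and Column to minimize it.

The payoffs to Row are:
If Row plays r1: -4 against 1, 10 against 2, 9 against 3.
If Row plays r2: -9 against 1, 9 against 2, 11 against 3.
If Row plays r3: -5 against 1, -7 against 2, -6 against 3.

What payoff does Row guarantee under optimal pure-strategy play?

-4

Row minima: -4, -9, -7 → Row's maximin is -4.
Column maxima: -4, 10, 11 → Column's minimax is -4.
They coincide at (r1, 1), so the value is -4.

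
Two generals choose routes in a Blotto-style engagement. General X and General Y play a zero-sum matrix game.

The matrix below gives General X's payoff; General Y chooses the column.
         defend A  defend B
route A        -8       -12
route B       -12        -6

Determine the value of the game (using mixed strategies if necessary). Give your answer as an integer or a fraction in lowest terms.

Row minima are -12 and -12, so General X's maximin is -12; column maxima are -8 and -6, so General Y's minimax is -8. These differ, so the equilibrium is in mixed strategies.
Let General X play route A with probability p. General Y is indifferent when −8p − 12(1−p) = −12p − 6(1−p), giving p = 3/5.
Let General Y play defend A with probability q. General X is indifferent when −8q − 12(1−q) = −12q − 6(1−q), giving q = 3/5.
The value is -8·(3/5) + (-12)·(2/5) = -48/5.

-48/5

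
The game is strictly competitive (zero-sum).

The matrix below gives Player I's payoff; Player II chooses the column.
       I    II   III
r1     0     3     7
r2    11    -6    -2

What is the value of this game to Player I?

Column III is strictly dominated by II for Player II (it gives Player I more in every row).
The remaining 2×2 game on (r1, r2) × (I, II) has no saddle point. Let Player I play r1 with probability p; indifference gives 11(1−p) = 3p − 6(1−p), so p = 17/20.
Similarly Player II's optimal q on I is 9/20, and the value is 0·(9/20) + (3)·(11/20) = 33/20.

33/20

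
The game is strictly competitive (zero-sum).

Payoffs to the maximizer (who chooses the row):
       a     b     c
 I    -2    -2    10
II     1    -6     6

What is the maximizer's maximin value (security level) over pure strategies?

The worst-case payoff for each row is I: -2, II: -6.
The best of these is -2.

-2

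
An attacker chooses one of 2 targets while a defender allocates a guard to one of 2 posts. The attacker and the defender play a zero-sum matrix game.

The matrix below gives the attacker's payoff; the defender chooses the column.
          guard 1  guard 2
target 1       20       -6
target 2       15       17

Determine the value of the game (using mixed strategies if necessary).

215/14

Row minima are -6 and 15, so the attacker's maximin is 15; column maxima are 20 and 17, so the defender's minimax is 17. These differ, so the equilibrium is in mixed strategies.
Let the attacker play target 1 with probability p. The defender is indifferent when 20p + 15(1−p) = −6p + 17(1−p), giving p = 1/14.
Let the defender play guard 1 with probability q. The attacker is indifferent when 20q − 6(1−q) = 15q + 17(1−q), giving q = 23/28.
The value is 20·(23/28) + (-6)·(5/28) = 215/14.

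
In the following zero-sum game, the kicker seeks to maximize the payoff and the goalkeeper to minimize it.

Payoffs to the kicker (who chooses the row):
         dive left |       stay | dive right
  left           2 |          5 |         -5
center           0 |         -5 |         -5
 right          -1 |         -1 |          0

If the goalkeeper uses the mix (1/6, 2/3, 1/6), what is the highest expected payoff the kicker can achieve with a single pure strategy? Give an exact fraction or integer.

left: (2)·(1/6) + (5)·(2/3) + (-5)·(1/6) = 17/6.
center: (0)·(1/6) + (-5)·(2/3) + (-5)·(1/6) = -25/6.
right: (-1)·(1/6) + (-1)·(2/3) + (0)·(1/6) = -5/6.
The best pure response is left with expected payoff 17/6.

17/6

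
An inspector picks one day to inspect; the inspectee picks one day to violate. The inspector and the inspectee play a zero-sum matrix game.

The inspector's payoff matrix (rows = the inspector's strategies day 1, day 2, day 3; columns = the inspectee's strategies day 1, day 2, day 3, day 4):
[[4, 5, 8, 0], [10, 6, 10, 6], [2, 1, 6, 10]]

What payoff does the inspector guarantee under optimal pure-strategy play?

6

Row minima: 0, 6, 1 → the inspector's maximin is 6.
Column maxima: 10, 6, 10, 10 → the inspectee's minimax is 6.
They coincide at (day 2, day 2), so the value is 6.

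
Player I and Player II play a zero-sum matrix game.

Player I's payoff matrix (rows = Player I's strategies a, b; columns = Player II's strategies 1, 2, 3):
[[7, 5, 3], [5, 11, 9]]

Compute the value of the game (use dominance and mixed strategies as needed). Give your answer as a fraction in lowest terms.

6

Column 2 is strictly dominated by 3 for Player II (it gives Player I more in every row).
The remaining 2×2 game on (a, b) × (1, 3) has no saddle point. Let Player I play a with probability p; indifference gives 7p + 5(1−p) = 3p + 9(1−p), so p = 1/2.
Similarly Player II's optimal q on 1 is 3/4, and the value is 7·(3/4) + (3)·(1/4) = 6.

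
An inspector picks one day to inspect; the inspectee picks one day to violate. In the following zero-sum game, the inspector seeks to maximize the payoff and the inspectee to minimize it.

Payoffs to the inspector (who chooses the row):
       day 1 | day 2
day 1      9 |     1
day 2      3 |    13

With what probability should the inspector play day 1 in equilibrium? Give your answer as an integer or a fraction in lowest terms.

Row minima are 1 and 3, so the inspector's maximin is 3; column maxima are 9 and 13, so the inspectee's minimax is 9. These differ, so the equilibrium is in mixed strategies.
Let the inspector play day 1 with probability p. The inspectee is indifferent when 9p + 3(1−p) = p + 13(1−p), giving p = 5/9.

5/9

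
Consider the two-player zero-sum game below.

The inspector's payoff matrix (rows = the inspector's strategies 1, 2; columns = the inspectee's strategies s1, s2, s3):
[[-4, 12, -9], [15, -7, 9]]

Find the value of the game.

45/37

Column s1 is strictly dominated by s3 for the inspectee (it gives the inspector more in every row).
The remaining 2×2 game on (1, 2) × (s2, s3) has no saddle point. Let the inspector play 1 with probability p; indifference gives 12p − 7(1−p) = −9p + 9(1−p), so p = 16/37.
Similarly the inspectee's optimal q on s2 is 18/37, and the value is 12·(18/37) + (-9)·(19/37) = 45/37.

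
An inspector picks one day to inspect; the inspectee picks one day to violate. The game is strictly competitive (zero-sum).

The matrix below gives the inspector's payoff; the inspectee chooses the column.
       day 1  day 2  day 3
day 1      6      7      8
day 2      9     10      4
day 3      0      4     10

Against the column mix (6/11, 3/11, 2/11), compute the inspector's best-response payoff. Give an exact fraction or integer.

92/11

day 1: (6)·(6/11) + (7)·(3/11) + (8)·(2/11) = 73/11.
day 2: (9)·(6/11) + (10)·(3/11) + (4)·(2/11) = 92/11.
day 3: (0)·(6/11) + (4)·(3/11) + (10)·(2/11) = 32/11.
The best pure response is day 2 with expected payoff 92/11.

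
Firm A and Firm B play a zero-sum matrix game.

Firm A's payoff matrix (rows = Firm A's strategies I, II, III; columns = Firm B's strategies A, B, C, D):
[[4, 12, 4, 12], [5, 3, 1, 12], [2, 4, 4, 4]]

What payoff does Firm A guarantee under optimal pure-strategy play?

Row minima: 4, 1, 2 → Firm A's maximin is 4.
Column maxima: 5, 12, 4, 12 → Firm B's minimax is 4.
They coincide at (I, C), so the value is 4.

4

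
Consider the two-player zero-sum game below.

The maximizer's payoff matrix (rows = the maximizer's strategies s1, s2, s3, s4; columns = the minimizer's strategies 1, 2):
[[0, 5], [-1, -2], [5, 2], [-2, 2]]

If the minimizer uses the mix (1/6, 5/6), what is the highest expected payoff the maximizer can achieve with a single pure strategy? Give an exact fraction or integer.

25/6

s1: (0)·(1/6) + (5)·(5/6) = 25/6.
s2: (-1)·(1/6) + (-2)·(5/6) = -11/6.
s3: (5)·(1/6) + (2)·(5/6) = 5/2.
s4: (-2)·(1/6) + (2)·(5/6) = 4/3.
The best pure response is s1 with expected payoff 25/6.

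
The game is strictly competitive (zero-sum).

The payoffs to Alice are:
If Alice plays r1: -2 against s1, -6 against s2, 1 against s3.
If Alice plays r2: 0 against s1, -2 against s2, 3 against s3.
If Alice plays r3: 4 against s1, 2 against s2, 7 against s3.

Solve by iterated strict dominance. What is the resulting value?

2

Row r1 is strictly dominated by row r2 (0>-2, -2>-6, 3>1); eliminate r1.
Row r2 is strictly dominated by row r3 (4>0, 2>-2, 7>3); eliminate r2.
Column s1 is strictly dominated by s2 for Bob (2<4); eliminate s1.
Column s3 is strictly dominated by s2 for Bob (2<7); eliminate s3.
Only (r3, s2) remains, with payoff 2.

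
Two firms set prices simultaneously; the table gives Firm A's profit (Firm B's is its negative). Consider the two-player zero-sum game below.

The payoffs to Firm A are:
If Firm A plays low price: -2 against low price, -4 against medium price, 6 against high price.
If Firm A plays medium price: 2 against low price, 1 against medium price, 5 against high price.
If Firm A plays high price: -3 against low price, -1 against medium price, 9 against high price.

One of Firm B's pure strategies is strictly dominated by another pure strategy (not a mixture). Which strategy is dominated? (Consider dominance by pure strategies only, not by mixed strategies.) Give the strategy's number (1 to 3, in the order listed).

Firm B prefers columns that give Firm A less. Compare high price with low price: -2 < 6, 2 < 5, -3 < 9.
So low price strictly dominates high price for Firm B; high price is strictly dominated.

3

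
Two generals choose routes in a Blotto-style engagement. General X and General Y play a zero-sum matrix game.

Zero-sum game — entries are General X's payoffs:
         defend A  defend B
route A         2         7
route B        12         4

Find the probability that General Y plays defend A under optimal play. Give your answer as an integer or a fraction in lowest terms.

3/13

Row minima are 2 and 4, so General X's maximin is 4; column maxima are 12 and 7, so General Y's minimax is 7. These differ, so the equilibrium is in mixed strategies.
Let General Y play defend A with probability q. General X is indifferent when 2q + 7(1−q) = 12q + 4(1−q), giving q = 3/13.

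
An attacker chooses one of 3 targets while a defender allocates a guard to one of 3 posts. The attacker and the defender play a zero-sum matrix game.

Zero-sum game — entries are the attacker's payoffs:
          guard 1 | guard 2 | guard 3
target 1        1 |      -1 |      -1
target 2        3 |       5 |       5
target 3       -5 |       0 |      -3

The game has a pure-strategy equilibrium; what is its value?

Row minima: -1, 3, -5 → the attacker's maximin is 3.
Column maxima: 3, 5, 5 → the defender's minimax is 3.
They coincide at (target 2, guard 1), so the value is 3.

3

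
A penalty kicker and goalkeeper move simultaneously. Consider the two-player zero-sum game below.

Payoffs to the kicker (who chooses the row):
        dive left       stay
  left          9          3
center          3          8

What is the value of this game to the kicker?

Row minima are 3 and 3, so the kicker's maximin is 3; column maxima are 9 and 8, so the goalkeeper's minimax is 8. These differ, so the equilibrium is in mixed strategies.
Let the kicker play left with probability p. The goalkeeper is indifferent when 9p + 3(1−p) = 3p + 8(1−p), giving p = 5/11.
Let the goalkeeper play dive left with probability q. The kicker is indifferent when 9q + 3(1−q) = 3q + 8(1−q), giving q = 5/11.
The value is 9·(5/11) + (3)·(6/11) = 63/11.

63/11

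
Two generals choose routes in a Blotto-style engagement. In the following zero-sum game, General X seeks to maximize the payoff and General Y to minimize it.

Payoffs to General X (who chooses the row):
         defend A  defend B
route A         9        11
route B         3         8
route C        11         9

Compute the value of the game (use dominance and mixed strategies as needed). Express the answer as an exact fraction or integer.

Row route B is strictly dominated by row route A, so General X never plays it.
The remaining 2×2 game on (route A, route C) × (defend A, defend B) has no saddle point. Let General X play route A with probability p; indifference gives 9p + 11(1−p) = 11p + 9(1−p), so p = 1/2.
Similarly General Y's optimal q on defend A is 1/2, and the value is 9·(1/2) + (11)·(1/2) = 10.

10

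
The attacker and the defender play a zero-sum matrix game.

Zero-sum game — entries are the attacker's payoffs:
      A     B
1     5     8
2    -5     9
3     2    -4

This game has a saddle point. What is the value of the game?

5

Row minima: 5, -5, -4 → the attacker's maximin is 5.
Column maxima: 5, 9 → the defender's minimax is 5.
They coincide at (1, A), so the value is 5.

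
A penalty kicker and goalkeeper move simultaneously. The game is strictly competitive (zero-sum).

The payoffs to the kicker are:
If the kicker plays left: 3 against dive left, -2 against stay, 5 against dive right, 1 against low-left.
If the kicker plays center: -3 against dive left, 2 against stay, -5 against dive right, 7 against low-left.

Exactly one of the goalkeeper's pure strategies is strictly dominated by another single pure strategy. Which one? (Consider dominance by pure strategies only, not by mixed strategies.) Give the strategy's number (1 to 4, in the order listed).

The goalkeeper prefers columns that give the kicker less. Compare low-left with stay: -2 < 1, 2 < 7.
So stay strictly dominates low-left for the goalkeeper; low-left is strictly dominated.

4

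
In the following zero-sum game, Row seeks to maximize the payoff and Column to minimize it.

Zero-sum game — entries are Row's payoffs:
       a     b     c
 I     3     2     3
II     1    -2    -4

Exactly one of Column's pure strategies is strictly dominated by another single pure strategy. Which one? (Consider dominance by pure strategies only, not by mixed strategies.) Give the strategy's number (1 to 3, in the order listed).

Column prefers columns that give Row less. Compare a with b: 2 < 3, -2 < 1.
So b strictly dominates a for Column; a is strictly dominated.

1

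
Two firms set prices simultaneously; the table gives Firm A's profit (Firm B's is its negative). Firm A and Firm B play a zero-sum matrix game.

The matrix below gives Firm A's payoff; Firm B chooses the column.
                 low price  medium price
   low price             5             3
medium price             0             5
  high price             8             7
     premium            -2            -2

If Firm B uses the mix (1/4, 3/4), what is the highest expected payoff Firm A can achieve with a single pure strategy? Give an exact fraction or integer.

low price: (5)·(1/4) + (3)·(3/4) = 7/2.
medium price: (0)·(1/4) + (5)·(3/4) = 15/4.
high price: (8)·(1/4) + (7)·(3/4) = 29/4.
premium: (-2)·(1/4) + (-2)·(3/4) = -2.
The best pure response is high price with expected payoff 29/4.

29/4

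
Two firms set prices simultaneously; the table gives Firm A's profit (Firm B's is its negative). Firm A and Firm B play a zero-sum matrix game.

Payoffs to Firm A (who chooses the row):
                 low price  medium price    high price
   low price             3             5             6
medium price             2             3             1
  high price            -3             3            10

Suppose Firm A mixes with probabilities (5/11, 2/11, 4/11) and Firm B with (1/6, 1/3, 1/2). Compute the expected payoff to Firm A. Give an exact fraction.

103/22

Against (1/6, 1/3, 1/2), each row's expected payoff is low price: 31/6; medium price: 11/6; high price: 11/2.
Taking the (5/11, 2/11, 4/11)-weighted average: (5/11)·(31/6) + (2/11)·(11/6) + (4/11)·(11/2) = 103/22.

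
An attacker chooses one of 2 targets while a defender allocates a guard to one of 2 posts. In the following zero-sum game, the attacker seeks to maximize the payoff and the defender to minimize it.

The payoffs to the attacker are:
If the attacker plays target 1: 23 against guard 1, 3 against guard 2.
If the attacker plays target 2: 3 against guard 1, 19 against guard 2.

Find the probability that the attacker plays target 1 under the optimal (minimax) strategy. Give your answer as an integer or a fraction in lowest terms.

Row minima are 3 and 3, so the attacker's maximin is 3; column maxima are 23 and 19, so the defender's minimax is 19. These differ, so the equilibrium is in mixed strategies.
Let the attacker play target 1 with probability p. The defender is indifferent when 23p + 3(1−p) = 3p + 19(1−p), giving p = 4/9.

4/9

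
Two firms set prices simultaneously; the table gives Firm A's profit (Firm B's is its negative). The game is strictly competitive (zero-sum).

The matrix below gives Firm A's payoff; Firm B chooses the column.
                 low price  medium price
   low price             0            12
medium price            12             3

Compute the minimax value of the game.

Row minima are 0 and 3, so Firm A's maximin is 3; column maxima are 12 and 12, so Firm B's minimax is 12. These differ, so the equilibrium is in mixed strategies.
Let Firm A play low price with probability p. Firm B is indifferent when 12(1−p) = 12p + 3(1−p), giving p = 3/7.
Let Firm B play low price with probability q. Firm A is indifferent when 12(1−q) = 12q + 3(1−q), giving q = 3/7.
The value is 0·(3/7) + (12)·(4/7) = 48/7.

48/7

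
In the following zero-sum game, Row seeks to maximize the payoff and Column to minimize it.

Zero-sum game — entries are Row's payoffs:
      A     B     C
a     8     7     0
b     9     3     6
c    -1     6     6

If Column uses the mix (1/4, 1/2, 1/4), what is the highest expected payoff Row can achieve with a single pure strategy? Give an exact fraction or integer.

11/2

a: (8)·(1/4) + (7)·(1/2) + (0)·(1/4) = 11/2.
b: (9)·(1/4) + (3)·(1/2) + (6)·(1/4) = 21/4.
c: (-1)·(1/4) + (6)·(1/2) + (6)·(1/4) = 17/4.
The best pure response is a with expected payoff 11/2.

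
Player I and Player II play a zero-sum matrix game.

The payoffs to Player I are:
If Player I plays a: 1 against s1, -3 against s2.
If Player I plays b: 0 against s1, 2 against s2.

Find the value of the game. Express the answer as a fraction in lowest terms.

1/3

Row minima are -3 and 0, so Player I's maximin is 0; column maxima are 1 and 2, so Player II's minimax is 1. These differ, so the equilibrium is in mixed strategies.
Let Player I play a with probability p. Player II is indifferent when p = −3p + 2(1−p), giving p = 1/3.
Let Player II play s1 with probability q. Player I is indifferent when q − 3(1−q) = 2(1−q), giving q = 5/6.
The value is 1·(5/6) + (-3)·(1/6) = 1/3.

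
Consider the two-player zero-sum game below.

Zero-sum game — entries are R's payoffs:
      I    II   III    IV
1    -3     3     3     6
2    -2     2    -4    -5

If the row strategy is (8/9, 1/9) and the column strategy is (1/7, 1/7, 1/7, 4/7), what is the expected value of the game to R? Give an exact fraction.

64/21

Against (1/7, 1/7, 1/7, 4/7), each row's expected payoff is 1: 27/7; 2: -24/7.
Taking the (8/9, 1/9)-weighted average: (8/9)·(27/7) + (1/9)·(-24/7) = 64/21.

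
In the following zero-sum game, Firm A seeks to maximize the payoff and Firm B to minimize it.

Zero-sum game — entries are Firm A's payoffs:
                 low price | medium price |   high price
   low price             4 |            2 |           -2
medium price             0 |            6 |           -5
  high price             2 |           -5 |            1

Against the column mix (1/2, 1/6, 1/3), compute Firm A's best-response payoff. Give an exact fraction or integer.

low price: (4)·(1/2) + (2)·(1/6) + (-2)·(1/3) = 5/3.
medium price: (0)·(1/2) + (6)·(1/6) + (-5)·(1/3) = -2/3.
high price: (2)·(1/2) + (-5)·(1/6) + (1)·(1/3) = 1/2.
The best pure response is low price with expected payoff 5/3.

5/3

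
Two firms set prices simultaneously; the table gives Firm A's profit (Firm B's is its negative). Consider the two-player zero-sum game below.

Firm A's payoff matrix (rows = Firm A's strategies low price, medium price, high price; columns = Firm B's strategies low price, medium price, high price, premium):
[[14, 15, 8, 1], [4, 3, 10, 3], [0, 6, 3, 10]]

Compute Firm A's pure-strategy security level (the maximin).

3

The worst-case payoff for each row is low price: 1, medium price: 3, high price: 0.
The best of these is 3.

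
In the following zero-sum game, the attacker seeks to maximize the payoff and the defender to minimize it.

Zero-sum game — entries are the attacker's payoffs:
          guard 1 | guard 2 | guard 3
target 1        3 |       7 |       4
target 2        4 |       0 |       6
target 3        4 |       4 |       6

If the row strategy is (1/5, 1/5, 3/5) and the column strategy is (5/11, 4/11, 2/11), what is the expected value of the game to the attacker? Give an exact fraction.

227/55

Against (5/11, 4/11, 2/11), each row's expected payoff is target 1: 51/11; target 2: 32/11; target 3: 48/11.
Taking the (1/5, 1/5, 3/5)-weighted average: (1/5)·(51/11) + (1/5)·(32/11) + (3/5)·(48/11) = 227/55.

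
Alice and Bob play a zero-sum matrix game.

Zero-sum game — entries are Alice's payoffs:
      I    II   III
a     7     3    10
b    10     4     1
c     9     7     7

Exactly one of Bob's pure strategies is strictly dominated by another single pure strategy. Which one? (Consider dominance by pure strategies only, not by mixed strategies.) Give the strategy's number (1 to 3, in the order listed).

Bob prefers columns that give Alice less. Compare I with II: 3 < 7, 4 < 10, 7 < 9.
So II strictly dominates I for Bob; I is strictly dominated.

1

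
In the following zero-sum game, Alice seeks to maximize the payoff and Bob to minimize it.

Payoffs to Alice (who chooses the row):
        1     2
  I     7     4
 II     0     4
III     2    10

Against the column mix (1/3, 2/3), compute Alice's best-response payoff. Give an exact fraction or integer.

I: (7)·(1/3) + (4)·(2/3) = 5.
II: (0)·(1/3) + (4)·(2/3) = 8/3.
III: (2)·(1/3) + (10)·(2/3) = 22/3.
The best pure response is III with expected payoff 22/3.

22/3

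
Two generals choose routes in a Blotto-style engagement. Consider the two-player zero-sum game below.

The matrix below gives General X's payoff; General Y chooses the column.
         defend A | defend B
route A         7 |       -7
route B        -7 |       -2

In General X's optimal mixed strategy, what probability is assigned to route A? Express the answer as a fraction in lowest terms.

Row minima are -7 and -7, so General X's maximin is -7; column maxima are 7 and -2, so General Y's minimax is -2. These differ, so the equilibrium is in mixed strategies.
Let General X play route A with probability p. General Y is indifferent when 7p − 7(1−p) = −7p − 2(1−p), giving p = 5/19.

5/19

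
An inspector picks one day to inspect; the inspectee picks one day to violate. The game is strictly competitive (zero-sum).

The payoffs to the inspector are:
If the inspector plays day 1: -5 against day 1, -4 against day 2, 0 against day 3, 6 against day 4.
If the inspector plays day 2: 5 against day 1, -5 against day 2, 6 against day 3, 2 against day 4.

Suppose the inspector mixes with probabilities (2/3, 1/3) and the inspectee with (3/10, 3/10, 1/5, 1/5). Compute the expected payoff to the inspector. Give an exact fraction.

Against (3/10, 3/10, 1/5, 1/5), each row's expected payoff is day 1: -3/2; day 2: 8/5.
Taking the (2/3, 1/3)-weighted average: (2/3)·(-3/2) + (1/3)·(8/5) = -7/15.

-7/15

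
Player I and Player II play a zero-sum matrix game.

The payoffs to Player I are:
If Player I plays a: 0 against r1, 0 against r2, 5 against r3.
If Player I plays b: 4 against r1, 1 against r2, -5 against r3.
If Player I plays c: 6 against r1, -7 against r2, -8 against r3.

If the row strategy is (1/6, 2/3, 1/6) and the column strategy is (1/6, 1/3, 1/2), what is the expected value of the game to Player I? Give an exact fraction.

Against (1/6, 1/3, 1/2), each row's expected payoff is a: 5/2; b: -3/2; c: -16/3.
Taking the (1/6, 2/3, 1/6)-weighted average: (1/6)·(5/2) + (2/3)·(-3/2) + (1/6)·(-16/3) = -53/36.

-53/36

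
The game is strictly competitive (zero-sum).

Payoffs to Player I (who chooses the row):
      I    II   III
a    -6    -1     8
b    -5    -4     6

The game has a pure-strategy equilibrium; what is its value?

Row minima: -6, -5 → Player I's maximin is -5.
Column maxima: -5, -1, 8 → Player II's minimax is -5.
They coincide at (b, I), so the value is -5.

-5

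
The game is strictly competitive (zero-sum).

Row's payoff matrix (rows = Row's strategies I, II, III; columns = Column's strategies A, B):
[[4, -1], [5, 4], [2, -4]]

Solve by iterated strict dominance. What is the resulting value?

4

Column A is strictly dominated by B for Column (-1<4, 4<5, -4<2); eliminate A.
Row I is strictly dominated by row II (4>-1); eliminate I.
Row III is strictly dominated by row II (4>-4); eliminate III.
Only (II, B) remains, with payoff 4.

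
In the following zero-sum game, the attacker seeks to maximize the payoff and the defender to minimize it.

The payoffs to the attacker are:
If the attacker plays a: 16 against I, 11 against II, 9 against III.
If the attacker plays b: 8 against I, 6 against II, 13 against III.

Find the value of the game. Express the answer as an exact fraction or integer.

89/9

Column I is strictly dominated by II for the defender (it gives the attacker more in every row).
The remaining 2×2 game on (a, b) × (II, III) has no saddle point. Let the attacker play a with probability p; indifference gives 11p + 6(1−p) = 9p + 13(1−p), so p = 7/9.
Similarly the defender's optimal q on II is 4/9, and the value is 11·(4/9) + (9)·(5/9) = 89/9.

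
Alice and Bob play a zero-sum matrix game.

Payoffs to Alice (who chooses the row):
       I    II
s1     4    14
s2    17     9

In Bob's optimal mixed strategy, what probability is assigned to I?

Row minima are 4 and 9, so Alice's maximin is 9; column maxima are 17 and 14, so Bob's minimax is 14. These differ, so the equilibrium is in mixed strategies.
Let Bob play I with probability q. Alice is indifferent when 4q + 14(1−q) = 17q + 9(1−q), giving q = 5/18.

5/18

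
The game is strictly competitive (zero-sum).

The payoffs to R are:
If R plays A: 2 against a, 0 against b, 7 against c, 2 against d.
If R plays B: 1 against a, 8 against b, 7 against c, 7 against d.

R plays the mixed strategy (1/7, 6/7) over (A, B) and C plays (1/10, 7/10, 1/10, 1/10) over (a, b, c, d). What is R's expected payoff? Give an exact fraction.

437/70

Against (1/10, 7/10, 1/10, 1/10), each row's expected payoff is A: 11/10; B: 71/10.
Taking the (1/7, 6/7)-weighted average: (1/7)·(11/10) + (6/7)·(71/10) = 437/70.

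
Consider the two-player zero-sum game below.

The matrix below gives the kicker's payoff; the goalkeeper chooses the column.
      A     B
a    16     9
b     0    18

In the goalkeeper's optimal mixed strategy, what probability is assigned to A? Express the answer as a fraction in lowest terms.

Row minima are 9 and 0, so the kicker's maximin is 9; column maxima are 16 and 18, so the goalkeeper's minimax is 16. These differ, so the equilibrium is in mixed strategies.
Let the goalkeeper play A with probability q. The kicker is indifferent when 16q + 9(1−q) = 18(1−q), giving q = 9/25.

9/25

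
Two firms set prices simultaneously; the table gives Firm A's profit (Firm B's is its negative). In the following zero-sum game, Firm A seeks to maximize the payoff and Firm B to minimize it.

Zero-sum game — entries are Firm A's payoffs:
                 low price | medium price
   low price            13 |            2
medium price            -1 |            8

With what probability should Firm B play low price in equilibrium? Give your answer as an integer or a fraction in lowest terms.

Row minima are 2 and -1, so Firm A's maximin is 2; column maxima are 13 and 8, so Firm B's minimax is 8. These differ, so the equilibrium is in mixed strategies.
Let Firm B play low price with probability q. Firm A is indifferent when 13q + 2(1−q) = −q + 8(1−q), giving q = 3/10.

3/10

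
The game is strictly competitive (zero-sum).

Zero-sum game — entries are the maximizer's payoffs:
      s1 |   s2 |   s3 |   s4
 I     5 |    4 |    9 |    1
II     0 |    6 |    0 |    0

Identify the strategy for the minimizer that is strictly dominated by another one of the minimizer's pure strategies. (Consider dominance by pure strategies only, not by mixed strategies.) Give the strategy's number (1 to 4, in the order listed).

The minimizer prefers columns that give the maximizer less. Compare s2 with s4: 1 < 4, 0 < 6.
So s4 strictly dominates s2 for the minimizer; s2 is strictly dominated.

2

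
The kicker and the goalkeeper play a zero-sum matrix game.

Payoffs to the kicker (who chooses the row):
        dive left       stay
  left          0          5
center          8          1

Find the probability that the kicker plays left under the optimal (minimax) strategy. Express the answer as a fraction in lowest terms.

7/12

Row minima are 0 and 1, so the kicker's maximin is 1; column maxima are 8 and 5, so the goalkeeper's minimax is 5. These differ, so the equilibrium is in mixed strategies.
Let the kicker play left with probability p. The goalkeeper is indifferent when 8(1−p) = 5p + (1−p), giving p = 7/12.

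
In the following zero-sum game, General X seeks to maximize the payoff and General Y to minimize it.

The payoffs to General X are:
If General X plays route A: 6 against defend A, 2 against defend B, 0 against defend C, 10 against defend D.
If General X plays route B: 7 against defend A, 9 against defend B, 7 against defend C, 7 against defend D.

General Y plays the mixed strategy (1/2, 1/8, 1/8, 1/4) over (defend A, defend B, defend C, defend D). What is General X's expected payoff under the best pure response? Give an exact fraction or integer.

route A: (6)·(1/2) + (2)·(1/8) + (0)·(1/8) + (10)·(1/4) = 23/4.
route B: (7)·(1/2) + (9)·(1/8) + (7)·(1/8) + (7)·(1/4) = 29/4.
The best pure response is route B with expected payoff 29/4.

29/4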